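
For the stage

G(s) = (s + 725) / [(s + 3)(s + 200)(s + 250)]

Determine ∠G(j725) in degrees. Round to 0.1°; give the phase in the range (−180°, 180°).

169.7°

At s = jω = j725:
zero (s+725): 725 + j725 → |·| = √(725²+725²) = √1051250 ≈ 1025.3, ∠ = arctan(725/725) ≈ 45.00°
pole (s+3): 3 + j725 → |·| = √(3²+725²) = √525634 ≈ 725.01, ∠ = arctan(725/3) ≈ 89.76°
pole (s+200): 200 + j725 → |·| = √(200²+725²) = √565625 ≈ 752.08, ∠ = arctan(725/200) ≈ 74.58°
pole (s+250): 250 + j725 → |·| = √(250²+725²) = √588125 ≈ 766.89, ∠ = arctan(725/250) ≈ 70.97°
∠G = 45.00° − 235.31° = -190.31° ≡ 169.69° (principal value)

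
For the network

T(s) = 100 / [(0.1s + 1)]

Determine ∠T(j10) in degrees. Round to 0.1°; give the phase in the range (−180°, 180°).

-45.0°

At ω = 10 rad/s:
pole (1 + j10·0.1) = 1 + j1 → |·| ≈ 1.4142, ∠ ≈ 45.00°
∠T = (0°) − (45.00°) = -45.00°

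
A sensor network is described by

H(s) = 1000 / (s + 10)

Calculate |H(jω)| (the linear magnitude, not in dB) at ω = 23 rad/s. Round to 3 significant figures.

39.9

Substitute s = j23:
Numerator: 1000 = 1000 + j0
Denominator: (j23) + 10 = 10 + j23
|N| = √(1000² + 0²) ≈ 1000, ∠N ≈ 0.00°
|D| = √(10² + 23²) ≈ 25.08, ∠D ≈ 66.50°
|H| = 1000 / 25.08 ≈ 39.872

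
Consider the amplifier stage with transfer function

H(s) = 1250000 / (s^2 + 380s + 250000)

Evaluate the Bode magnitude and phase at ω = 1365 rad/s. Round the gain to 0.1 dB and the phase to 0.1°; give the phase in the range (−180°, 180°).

At s = jω = j1365:
quadratic: (j1365)² + 380·j1365 + 250000 = -1613225 + j518700 → |·| ≈ 1.6946e+06, ∠ ≈ 162.18°
|H| = 1250000 / 1.6946e+06 ≈ 0.73764
Gain = 20 log₁₀(0.73764) ≈ -2.64 dB
∠H = 0.00° − 162.18° = -162.18°

-2.6 dB, -162.2°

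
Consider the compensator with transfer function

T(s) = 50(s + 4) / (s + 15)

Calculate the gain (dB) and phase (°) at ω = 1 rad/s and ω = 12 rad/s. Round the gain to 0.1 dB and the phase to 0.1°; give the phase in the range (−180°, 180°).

ω = 1: 22.7 dB, 10.2°; ω = 12: 30.4 dB, 32.9°

At s = jω = j1:
zero (s+4): 4 + j1 → |·| = √(4²+1²) = √17 ≈ 4.1231, ∠ = arctan(1/4) ≈ 14.04°
pole (s+15): 15 + j1 → |·| = √(15²+1²) = √226 ≈ 15.033, ∠ = arctan(1/15) ≈ 3.81°
|T| = 50 · 4.1231 / 15.033 ≈ 13.713
Gain = 20 log₁₀(13.713) ≈ 22.74 dB
∠T = 14.04° − 3.81° = 10.23°

At s = jω = j12:
zero (s+4): 4 + j12 → |·| = √(4²+12²) = √160 ≈ 12.649, ∠ = arctan(12/4) ≈ 71.57°
pole (s+15): 15 + j12 → |·| = √(15²+12²) = √369 ≈ 19.209, ∠ = arctan(12/15) ≈ 38.66°
|T| = 50 · 12.649 / 19.209 ≈ 32.925
Gain = 20 log₁₀(32.925) ≈ 30.35 dB
∠T = 71.57° − 38.66° = 32.91°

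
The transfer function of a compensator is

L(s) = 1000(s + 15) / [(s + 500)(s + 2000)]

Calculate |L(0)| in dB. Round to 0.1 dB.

L(0) = 1000·15 / (500·2000) = 0.015
20 log₁₀(0.015) ≈ -36.48 dB

-36.5 dB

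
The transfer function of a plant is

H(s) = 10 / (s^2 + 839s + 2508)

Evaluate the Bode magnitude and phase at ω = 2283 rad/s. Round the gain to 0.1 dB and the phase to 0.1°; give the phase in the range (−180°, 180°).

-114.9 dB, -159.8°

Substitute s = j2283:
Numerator: 10 = 10 + j0
Denominator: (j2283)^2 + 839(j2283) + 2508 = -5209581 + j1915437
|N| = √(10² + 0²) ≈ 10, ∠N ≈ 0.00°
|D| = √(5209581² + 1915437²) ≈ 5.5506e+06, ∠D ≈ 159.81°
|H| = 10 / 5.5506e+06 ≈ 1.8016e-06
Gain = 20 log₁₀(1.8016e-06) ≈ -114.89 dB
∠H = 0.00° − 159.81° = -159.81°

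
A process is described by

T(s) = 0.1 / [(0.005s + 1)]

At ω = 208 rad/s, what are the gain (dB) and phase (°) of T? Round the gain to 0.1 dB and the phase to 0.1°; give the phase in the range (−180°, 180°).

-23.2 dB, -46.1°

At ω = 208 rad/s:
pole (1 + j208·0.005) = 1 + j1.04 → |·| ≈ 1.4428, ∠ ≈ 46.12°
|T| = 0.1 · 1 / (1.4428) ≈ 0.06931
Gain = 20 log₁₀(0.06931) ≈ -23.18 dB
∠T = (0°) − (46.12°) = -46.12°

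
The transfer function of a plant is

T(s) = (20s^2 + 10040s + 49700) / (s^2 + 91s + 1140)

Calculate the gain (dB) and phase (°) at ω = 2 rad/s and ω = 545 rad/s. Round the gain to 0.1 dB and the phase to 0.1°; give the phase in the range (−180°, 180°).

Substitute s = j2:
Numerator: 20(j2)^2 + 10040(j2) + 49700 = 49620 + j20080
Denominator: (j2)^2 + 91(j2) + 1140 = 1136 + j182
|N| = √(49620² + 20080²) ≈ 53529, ∠N ≈ 22.03°
|D| = √(1136² + 182²) ≈ 1150.5, ∠D ≈ 9.10°
|T| = 53529 / 1150.5 ≈ 46.527
Gain = 20 log₁₀(46.527) ≈ 33.35 dB
∠T = 22.03° − 9.10° = 12.93°

Substitute s = j545:
Numerator: 20(j545)^2 + 10040(j545) + 49700 = -5890800 + j5471800
Denominator: (j545)^2 + 91(j545) + 1140 = -295885 + j49595
|N| = √(5890800² + 5471800²) ≈ 8.04e+06, ∠N ≈ 137.11°
|D| = √(295885² + 49595²) ≈ 3.0001e+05, ∠D ≈ 170.48°
|T| = 8.04e+06 / 3.0001e+05 ≈ 26.799
Gain = 20 log₁₀(26.799) ≈ 28.56 dB
∠T = 137.11° − 170.48° = -33.37°

ω = 2: 33.4 dB, 12.9°; ω = 545: 28.6 dB, -33.4°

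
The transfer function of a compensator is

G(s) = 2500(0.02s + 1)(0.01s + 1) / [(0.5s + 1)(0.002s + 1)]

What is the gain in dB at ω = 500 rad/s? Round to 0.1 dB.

51.2 dB

At ω = 500 rad/s:
zero (1 + j500·0.02) = 1 + j10 → |·| ≈ 10.05, ∠ ≈ 84.29°
zero (1 + j500·0.01) = 1 + j5 → |·| ≈ 5.099, ∠ ≈ 78.69°
pole (1 + j500·0.5) = 1 + j250 → |·| ≈ 250, ∠ ≈ 89.77°
pole (1 + j500·0.002) = 1 + j1 → |·| ≈ 1.4142, ∠ ≈ 45.00°
|G| = 2500 · 10.05 · 5.099 / (250 · 1.4142) ≈ 362.36
Gain = 20 log₁₀(362.36) ≈ 51.18 dB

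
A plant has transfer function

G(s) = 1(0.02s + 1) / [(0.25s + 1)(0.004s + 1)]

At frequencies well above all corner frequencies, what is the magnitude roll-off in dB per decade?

-20 dB/decade

Each pole contributes −20 dB/decade at high frequency; each zero contributes +20 dB/decade.
Net: 1 zero(s) − 2 pole(s) → -20 dB/decade.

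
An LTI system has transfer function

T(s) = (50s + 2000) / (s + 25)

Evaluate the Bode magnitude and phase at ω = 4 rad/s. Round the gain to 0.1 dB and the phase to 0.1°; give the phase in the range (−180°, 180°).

Substitute s = j4:
Numerator: 50(j4) + 2000 = 2000 + j200
Denominator: (j4) + 25 = 25 + j4
|N| = √(2000² + 200²) ≈ 2010, ∠N ≈ 5.71°
|D| = √(25² + 4²) ≈ 25.318, ∠D ≈ 9.09°
|T| = 2010 / 25.318 ≈ 79.39
Gain = 20 log₁₀(79.39) ≈ 38.00 dB
∠T = 5.71° − 9.09° = -3.38°

38.0 dB, -3.4°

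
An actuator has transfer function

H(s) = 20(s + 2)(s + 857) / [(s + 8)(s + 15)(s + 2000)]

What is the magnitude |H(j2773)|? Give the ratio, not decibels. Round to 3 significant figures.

0.00612

At s = jω = j2773:
zero (s+2): 2 + j2773 → |·| = √(2²+2773²) = √7689533 ≈ 2773, ∠ = arctan(2773/2) ≈ 89.96°
zero (s+857): 857 + j2773 → |·| = √(857²+2773²) = √8423978 ≈ 2902.4, ∠ = arctan(2773/857) ≈ 72.83°
pole (s+8): 8 + j2773 → |·| = √(8²+2773²) = √7689593 ≈ 2773, ∠ = arctan(2773/8) ≈ 89.83°
pole (s+15): 15 + j2773 → |·| = √(15²+2773²) = √7689754 ≈ 2773, ∠ = arctan(2773/15) ≈ 89.69°
pole (s+2000): 2000 + j2773 → |·| = √(2000²+2773²) = √11689529 ≈ 3419, ∠ = arctan(2773/2000) ≈ 54.20°
|H| = 20 · 8.0484e+06 / 2.629e+10 ≈ 0.0061228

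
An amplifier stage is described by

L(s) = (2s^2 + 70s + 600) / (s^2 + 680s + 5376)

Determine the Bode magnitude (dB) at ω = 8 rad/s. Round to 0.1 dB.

-20.3 dB

Substitute s = j8:
Numerator: 2(j8)^2 + 70(j8) + 600 = 472 + j560
Denominator: (j8)^2 + 680(j8) + 5376 = 5312 + j5440
|N| = √(472² + 560²) ≈ 732.38, ∠N ≈ 49.87°
|D| = √(5312² + 5440²) ≈ 7603.4, ∠D ≈ 45.68°
|L| = 732.38 / 7603.4 ≈ 0.096323
Gain = 20 log₁₀(0.096323) ≈ -20.33 dB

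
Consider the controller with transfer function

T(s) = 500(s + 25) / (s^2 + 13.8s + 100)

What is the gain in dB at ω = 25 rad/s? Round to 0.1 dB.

At s = jω = j25:
zero (s+25): 25 + j25 → |·| = √(25²+25²) = √1250 ≈ 35.355, ∠ = arctan(25/25) ≈ 45.00°
quadratic: (j25)² + 13.8·j25 + 100 = -525 + j345 → |·| ≈ 628.21, ∠ ≈ 146.69°
|T| = 500 · 35.355 / 628.21 ≈ 28.139
Gain = 20 log₁₀(28.139) ≈ 28.99 dB

29.0 dB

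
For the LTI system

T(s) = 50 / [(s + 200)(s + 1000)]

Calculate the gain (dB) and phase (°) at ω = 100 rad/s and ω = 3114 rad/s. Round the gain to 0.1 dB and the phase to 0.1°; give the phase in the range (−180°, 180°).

ω = 100: -73.1 dB, -32.3°; ω = 3114: -106.2 dB, -158.5°

At s = jω = j100:
pole (s+200): 200 + j100 → |·| = √(200²+100²) = √50000 ≈ 223.61, ∠ = arctan(100/200) ≈ 26.57°
pole (s+1000): 1000 + j100 → |·| = √(1000²+100²) = √1010000 ≈ 1005, ∠ = arctan(100/1000) ≈ 5.71°
|T| = 50 / 2.2473e+05 ≈ 0.00022249
Gain = 20 log₁₀(0.00022249) ≈ -73.05 dB
∠T = 0.00° − 32.28° = -32.28°

At s = jω = j3114:
pole (s+200): 200 + j3114 → |·| = √(200²+3114²) = √9736996 ≈ 3120.4, ∠ = arctan(3114/200) ≈ 86.33°
pole (s+1000): 1000 + j3114 → |·| = √(1000²+3114²) = √10696996 ≈ 3270.6, ∠ = arctan(3114/1000) ≈ 72.20°
|T| = 50 / 1.0206e+07 ≈ 4.8991e-06
Gain = 20 log₁₀(4.8991e-06) ≈ -106.20 dB
∠T = 0.00° − 158.53° = -158.53°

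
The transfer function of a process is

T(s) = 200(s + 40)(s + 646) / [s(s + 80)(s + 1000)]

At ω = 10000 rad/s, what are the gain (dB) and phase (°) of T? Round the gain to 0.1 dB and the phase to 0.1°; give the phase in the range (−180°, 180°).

At s = jω = j10000:
zero (s+40): 40 + j10000 → |·| = √(40²+10000²) = √100001600 ≈ 10000, ∠ = arctan(10000/40) ≈ 89.77°
zero (s+646): 646 + j10000 → |·| = √(646²+10000²) = √100417316 ≈ 10021, ∠ = arctan(10000/646) ≈ 86.30°
pole (s+80): 80 + j10000 → |·| = √(80²+10000²) = √100006400 ≈ 10000, ∠ = arctan(10000/80) ≈ 89.54°
pole (s+1000): 1000 + j10000 → |·| = √(1000²+10000²) = √101000000 ≈ 10050, ∠ = arctan(10000/1000) ≈ 84.29°
pole at origin: |s| = 10000, ∠ = 90.00° (in denominator)
|T| = 200 · 1.0021e+08 / 1.005e+12 ≈ 0.019942
Gain = 20 log₁₀(0.019942) ≈ -34.00 dB
∠T = 176.07° − 263.83° = -87.76°

-34.0 dB, -87.8°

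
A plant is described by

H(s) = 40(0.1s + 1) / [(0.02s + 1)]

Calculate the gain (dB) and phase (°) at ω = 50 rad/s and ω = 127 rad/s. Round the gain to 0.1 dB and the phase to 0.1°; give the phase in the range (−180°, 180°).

ω = 50: 43.2 dB, 33.7°; ω = 127: 45.4 dB, 17.0°

At ω = 50 rad/s:
zero (1 + j50·0.1) = 1 + j5 → |·| ≈ 5.099, ∠ ≈ 78.69°
pole (1 + j50·0.02) = 1 + j1 → |·| ≈ 1.4142, ∠ ≈ 45.00°
|H| = 40 · 5.099 / (1.4142) ≈ 144.22
Gain = 20 log₁₀(144.22) ≈ 43.18 dB
∠H = (78.69°) − (45.00°) = 33.69°

At ω = 127 rad/s:
zero (1 + j127·0.1) = 1 + j12.7 → |·| ≈ 12.739, ∠ ≈ 85.50°
pole (1 + j127·0.02) = 1 + j2.54 → |·| ≈ 2.7298, ∠ ≈ 68.51°
|H| = 40 · 12.739 / (2.7298) ≈ 186.67
Gain = 20 log₁₀(186.67) ≈ 45.42 dB
∠H = (85.50°) − (68.51°) = 16.99°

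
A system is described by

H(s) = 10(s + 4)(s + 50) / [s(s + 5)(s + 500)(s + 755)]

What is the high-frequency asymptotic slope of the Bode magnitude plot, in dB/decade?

Each pole contributes −20 dB/decade at high frequency; each zero contributes +20 dB/decade.
Net: 2 zero(s) − 4 pole(s) → -40 dB/decade.

-40 dB/decade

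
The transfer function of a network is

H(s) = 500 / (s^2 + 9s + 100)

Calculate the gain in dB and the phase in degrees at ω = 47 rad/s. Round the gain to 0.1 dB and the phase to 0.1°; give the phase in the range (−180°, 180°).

At s = jω = j47:
quadratic: (j47)² + 9·j47 + 100 = -2109 + j423 → |·| ≈ 2151, ∠ ≈ 168.66°
|H| = 500 / 2151 ≈ 0.23245
Gain = 20 log₁₀(0.23245) ≈ -12.67 dB
∠H = 0.00° − 168.66° = -168.66°

-12.7 dB, -168.7°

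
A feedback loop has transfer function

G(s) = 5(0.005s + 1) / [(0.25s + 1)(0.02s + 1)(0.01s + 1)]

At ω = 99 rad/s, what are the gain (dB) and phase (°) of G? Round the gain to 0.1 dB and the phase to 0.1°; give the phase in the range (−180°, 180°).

-22.8 dB, -169.3°

At ω = 99 rad/s:
zero (1 + j99·0.005) = 1 + j0.495 → |·| ≈ 1.1158, ∠ ≈ 26.34°
pole (1 + j99·0.25) = 1 + j24.75 → |·| ≈ 24.77, ∠ ≈ 87.69°
pole (1 + j99·0.02) = 1 + j1.98 → |·| ≈ 2.2182, ∠ ≈ 63.20°
pole (1 + j99·0.01) = 1 + j0.99 → |·| ≈ 1.4072, ∠ ≈ 44.71°
|G| = 5 · 1.1158 / (24.77 · 2.2182 · 1.4072) ≈ 0.072156
Gain = 20 log₁₀(0.072156) ≈ -22.83 dB
∠G = (26.34°) − (87.69° + 63.20° + 44.71°) = -169.26°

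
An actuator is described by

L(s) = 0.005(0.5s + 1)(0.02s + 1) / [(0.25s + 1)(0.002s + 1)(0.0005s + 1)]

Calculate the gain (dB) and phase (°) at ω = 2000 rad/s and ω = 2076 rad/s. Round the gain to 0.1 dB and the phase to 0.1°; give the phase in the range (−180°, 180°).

ω = 2000: -23.3 dB, -32.3°; ω = 2076: -23.4 dB, -33.9°

At ω = 2000 rad/s:
zero (1 + j2000·0.5) = 1 + j1000 → |·| ≈ 1000, ∠ ≈ 89.94°
zero (1 + j2000·0.02) = 1 + j40 → |·| ≈ 40.012, ∠ ≈ 88.57°
pole (1 + j2000·0.25) = 1 + j500 → |·| ≈ 500, ∠ ≈ 89.89°
pole (1 + j2000·0.002) = 1 + j4 → |·| ≈ 4.1231, ∠ ≈ 75.96°
pole (1 + j2000·0.0005) = 1 + j1 → |·| ≈ 1.4142, ∠ ≈ 45.00°
|L| = 0.005 · 1000 · 40.012 / (500 · 4.1231 · 1.4142) ≈ 0.068621
Gain = 20 log₁₀(0.068621) ≈ -23.27 dB
∠L = (89.94° + 88.57°) − (89.89° + 75.96° + 45.00°) = -32.34°

At ω = 2076 rad/s:
zero (1 + j2076·0.5) = 1 + j1038 → |·| ≈ 1038, ∠ ≈ 89.94°
zero (1 + j2076·0.02) = 1 + j41.52 → |·| ≈ 41.532, ∠ ≈ 88.62°
pole (1 + j2076·0.25) = 1 + j519 → |·| ≈ 519, ∠ ≈ 89.89°
pole (1 + j2076·0.002) = 1 + j4.152 → |·| ≈ 4.2707, ∠ ≈ 76.46°
pole (1 + j2076·0.0005) = 1 + j1.038 → |·| ≈ 1.4413, ∠ ≈ 46.07°
|L| = 0.005 · 1038 · 41.532 / (519 · 4.2707 · 1.4413) ≈ 0.067473
Gain = 20 log₁₀(0.067473) ≈ -23.42 dB
∠L = (89.94° + 88.62°) − (89.89° + 76.46° + 46.07°) = -33.86°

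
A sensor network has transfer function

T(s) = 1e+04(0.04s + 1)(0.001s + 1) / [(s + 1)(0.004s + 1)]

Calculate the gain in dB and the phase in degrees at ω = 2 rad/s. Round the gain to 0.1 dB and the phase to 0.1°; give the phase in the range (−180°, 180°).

73.0 dB, -59.2°

At ω = 2 rad/s:
zero (1 + j2·0.04) = 1 + j0.08 → |·| ≈ 1.0032, ∠ ≈ 4.57°
zero (1 + j2·0.001) = 1 + j0.002 → |·| ≈ 1, ∠ ≈ 0.11°
pole (1 + j2·1) = 1 + j2 → |·| ≈ 2.2361, ∠ ≈ 63.43°
pole (1 + j2·0.004) = 1 + j0.008 → |·| ≈ 1, ∠ ≈ 0.46°
|T| = 1e+04 · 1.0032 · 1 / (2.2361 · 1) ≈ 4486.4
Gain = 20 log₁₀(4486.4) ≈ 73.04 dB
∠T = (4.57° + 0.11°) − (63.43° + 0.46°) = -59.21°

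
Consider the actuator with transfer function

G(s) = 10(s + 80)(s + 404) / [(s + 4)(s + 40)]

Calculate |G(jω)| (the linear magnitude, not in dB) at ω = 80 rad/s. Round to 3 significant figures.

At s = jω = j80:
zero (s+80): 80 + j80 → |·| = √(80²+80²) = √12800 ≈ 113.14, ∠ = arctan(80/80) ≈ 45.00°
zero (s+404): 404 + j80 → |·| = √(404²+80²) = √169616 ≈ 411.84, ∠ = arctan(80/404) ≈ 11.20°
pole (s+4): 4 + j80 → |·| = √(4²+80²) = √6416 ≈ 80.1, ∠ = arctan(80/4) ≈ 87.14°
pole (s+40): 40 + j80 → |·| = √(40²+80²) = √8000 ≈ 89.443, ∠ = arctan(80/40) ≈ 63.43°
|G| = 10 · 46596 / 7164.4 ≈ 65.038

65.0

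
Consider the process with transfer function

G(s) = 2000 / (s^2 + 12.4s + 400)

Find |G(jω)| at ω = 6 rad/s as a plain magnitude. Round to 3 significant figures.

5.38

At s = jω = j6:
quadratic: (j6)² + 12.4·j6 + 400 = 364 + j74.4 → |·| ≈ 371.53, ∠ ≈ 11.55°
|G| = 2000 / 371.53 ≈ 5.3831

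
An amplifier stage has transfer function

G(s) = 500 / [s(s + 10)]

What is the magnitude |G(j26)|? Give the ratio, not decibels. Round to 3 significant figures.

At s = jω = j26:
pole (s+10): 10 + j26 → |·| = √(10²+26²) = √776 ≈ 27.857, ∠ = arctan(26/10) ≈ 68.96°
pole at origin: |s| = 26, ∠ = 90.00° (in denominator)
|G| = 500 / 724.28 ≈ 0.69034

0.690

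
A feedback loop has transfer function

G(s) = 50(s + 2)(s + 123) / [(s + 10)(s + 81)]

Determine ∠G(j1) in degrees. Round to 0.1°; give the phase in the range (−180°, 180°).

At s = jω = j1:
zero (s+2): 2 + j1 → |·| = √(2²+1²) = √5 ≈ 2.2361, ∠ = arctan(1/2) ≈ 26.57°
zero (s+123): 123 + j1 → |·| = √(123²+1²) = √15130 ≈ 123, ∠ = arctan(1/123) ≈ 0.47°
pole (s+10): 10 + j1 → |·| = √(10²+1²) = √101 ≈ 10.05, ∠ = arctan(1/10) ≈ 5.71°
pole (s+81): 81 + j1 → |·| = √(81²+1²) = √6562 ≈ 81.006, ∠ = arctan(1/81) ≈ 0.71°
∠G = 27.04° − 6.42° = 20.62°

20.6°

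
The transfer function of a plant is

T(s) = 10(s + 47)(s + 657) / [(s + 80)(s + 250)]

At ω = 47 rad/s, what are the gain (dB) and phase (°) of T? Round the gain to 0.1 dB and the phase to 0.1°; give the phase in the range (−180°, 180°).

25.4 dB, 8.0°

At s = jω = j47:
zero (s+47): 47 + j47 → |·| = √(47²+47²) = √4418 ≈ 66.468, ∠ = arctan(47/47) ≈ 45.00°
zero (s+657): 657 + j47 → |·| = √(657²+47²) = √433858 ≈ 658.68, ∠ = arctan(47/657) ≈ 4.09°
pole (s+80): 80 + j47 → |·| = √(80²+47²) = √8609 ≈ 92.785, ∠ = arctan(47/80) ≈ 30.43°
pole (s+250): 250 + j47 → |·| = √(250²+47²) = √64709 ≈ 254.38, ∠ = arctan(47/250) ≈ 10.65°
|T| = 10 · 43781 / 23603 ≈ 18.549
Gain = 20 log₁₀(18.549) ≈ 25.37 dB
∠T = 49.09° − 41.08° = 8.01°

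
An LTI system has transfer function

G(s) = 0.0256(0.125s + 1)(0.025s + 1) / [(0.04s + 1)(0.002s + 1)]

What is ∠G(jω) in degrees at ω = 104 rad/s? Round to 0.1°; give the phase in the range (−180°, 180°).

66.3°

At ω = 104 rad/s:
zero (1 + j104·0.125) = 1 + j13 → |·| ≈ 13.038, ∠ ≈ 85.60°
zero (1 + j104·0.025) = 1 + j2.6 → |·| ≈ 2.7857, ∠ ≈ 68.96°
pole (1 + j104·0.04) = 1 + j4.16 → |·| ≈ 4.2785, ∠ ≈ 76.48°
pole (1 + j104·0.002) = 1 + j0.208 → |·| ≈ 1.0214, ∠ ≈ 11.75°
∠G = (85.60° + 68.96°) − (76.48° + 11.75°) = 66.33°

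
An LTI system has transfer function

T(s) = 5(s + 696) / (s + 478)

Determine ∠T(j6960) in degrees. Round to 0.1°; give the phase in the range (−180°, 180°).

-1.8°

At s = jω = j6960:
zero (s+696): 696 + j6960 → |·| = √(696²+6960²) = √48926016 ≈ 6994.7, ∠ = arctan(6960/696) ≈ 84.29°
pole (s+478): 478 + j6960 → |·| = √(478²+6960²) = √48670084 ≈ 6976.4, ∠ = arctan(6960/478) ≈ 86.07°
∠T = 84.29° − 86.07° = -1.78°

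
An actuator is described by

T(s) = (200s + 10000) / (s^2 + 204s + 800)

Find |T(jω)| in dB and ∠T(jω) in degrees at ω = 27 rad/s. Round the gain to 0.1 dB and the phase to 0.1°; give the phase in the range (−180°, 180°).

Substitute s = j27:
Numerator: 200(j27) + 10000 = 10000 + j5400
Denominator: (j27)^2 + 204(j27) + 800 = 71 + j5508
|N| = √(10000² + 5400²) ≈ 11365, ∠N ≈ 28.37°
|D| = √(71² + 5508²) ≈ 5508.5, ∠D ≈ 89.26°
|T| = 11365 / 5508.5 ≈ 2.0632
Gain = 20 log₁₀(2.0632) ≈ 6.29 dB
∠T = 28.37° − 89.26° = -60.89°

6.3 dB, -60.9°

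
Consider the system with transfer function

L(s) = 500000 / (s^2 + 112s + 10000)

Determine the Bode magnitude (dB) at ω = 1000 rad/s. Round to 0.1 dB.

At s = jω = j1000:
quadratic: (j1000)² + 112·j1000 + 10000 = -990000 + j112000 → |·| ≈ 9.9632e+05, ∠ ≈ 173.55°
|L| = 500000 / 9.9632e+05 ≈ 0.50185
Gain = 20 log₁₀(0.50185) ≈ -5.99 dB

-6.0 dB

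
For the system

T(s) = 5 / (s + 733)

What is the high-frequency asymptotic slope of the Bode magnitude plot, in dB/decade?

Each pole contributes −20 dB/decade at high frequency; each zero contributes +20 dB/decade.
Net: 0 zero(s) − 1 pole(s) → -20 dB/decade.

-20 dB/decade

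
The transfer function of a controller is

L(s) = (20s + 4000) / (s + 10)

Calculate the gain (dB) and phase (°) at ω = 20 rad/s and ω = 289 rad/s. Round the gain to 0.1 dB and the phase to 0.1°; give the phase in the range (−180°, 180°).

ω = 20: 45.1 dB, -57.7°; ω = 289: 27.7 dB, -32.7°

Substitute s = j20:
Numerator: 20(j20) + 4000 = 4000 + j400
Denominator: (j20) + 10 = 10 + j20
|N| = √(4000² + 400²) ≈ 4020, ∠N ≈ 5.71°
|D| = √(10² + 20²) ≈ 22.361, ∠D ≈ 63.43°
|L| = 4020 / 22.361 ≈ 179.78
Gain = 20 log₁₀(179.78) ≈ 45.09 dB
∠L = 5.71° − 63.43° = -57.72°

Substitute s = j289:
Numerator: 20(j289) + 4000 = 4000 + j5780
Denominator: (j289) + 10 = 10 + j289
|N| = √(4000² + 5780²) ≈ 7029.1, ∠N ≈ 55.32°
|D| = √(10² + 289²) ≈ 289.17, ∠D ≈ 88.02°
|L| = 7029.1 / 289.17 ≈ 24.308
Gain = 20 log₁₀(24.308) ≈ 27.71 dB
∠L = 55.32° − 88.02° = -32.70°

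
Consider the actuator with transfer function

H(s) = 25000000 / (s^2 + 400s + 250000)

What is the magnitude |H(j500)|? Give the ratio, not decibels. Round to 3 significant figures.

At s = jω = j500:
quadratic: (j500)² + 400·j500 + 250000 = 0 + j200000 → |·| ≈ 2e+05, ∠ ≈ 90.00°
|H| = 25000000 / 2e+05 ≈ 125

125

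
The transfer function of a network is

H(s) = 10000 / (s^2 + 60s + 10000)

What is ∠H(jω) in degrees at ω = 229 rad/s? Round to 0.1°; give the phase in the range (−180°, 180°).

-162.1°

At s = jω = j229:
quadratic: (j229)² + 60·j229 + 10000 = -42441 + j13740 → |·| ≈ 44610, ∠ ≈ 162.06°
∠H = 0.00° − 162.06° = -162.06°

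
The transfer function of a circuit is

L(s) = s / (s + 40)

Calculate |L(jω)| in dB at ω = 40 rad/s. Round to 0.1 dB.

At s = jω = j40:
zero at origin: s = j40 → |·| = 40, ∠ = 90.00°
pole (s+40): 40 + j40 → |·| = √(40²+40²) = √3200 ≈ 56.569, ∠ = arctan(40/40) ≈ 45.00°
|L| = 1 · 40 / 56.569 ≈ 0.7071
Gain = 20 log₁₀(0.7071) ≈ -3.01 dB

-3.0 dB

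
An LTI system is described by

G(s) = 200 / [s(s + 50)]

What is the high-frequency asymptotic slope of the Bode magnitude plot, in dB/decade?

-40 dB/decade

Each pole contributes −20 dB/decade at high frequency; each zero contributes +20 dB/decade.
Net: 0 zero(s) − 2 pole(s) → -40 dB/decade.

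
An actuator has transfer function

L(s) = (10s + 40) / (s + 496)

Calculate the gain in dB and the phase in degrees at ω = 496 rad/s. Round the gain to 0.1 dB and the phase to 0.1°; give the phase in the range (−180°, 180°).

Substitute s = j496:
Numerator: 10(j496) + 40 = 40 + j4960
Denominator: (j496) + 496 = 496 + j496
|N| = √(40² + 4960²) ≈ 4960.2, ∠N ≈ 89.54°
|D| = √(496² + 496²) ≈ 701.45, ∠D ≈ 45.00°
|L| = 4960.2 / 701.45 ≈ 7.0714
Gain = 20 log₁₀(7.0714) ≈ 16.99 dB
∠L = 89.54° − 45.00° = 44.54°

17.0 dB, 44.5°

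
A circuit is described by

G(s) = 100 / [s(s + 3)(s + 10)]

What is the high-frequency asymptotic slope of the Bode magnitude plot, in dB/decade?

-60 dB/decade

Each pole contributes −20 dB/decade at high frequency; each zero contributes +20 dB/decade.
Net: 0 zero(s) − 3 pole(s) → -60 dB/decade.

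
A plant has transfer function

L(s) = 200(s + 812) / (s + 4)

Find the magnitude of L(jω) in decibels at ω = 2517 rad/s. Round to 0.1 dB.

At s = jω = j2517:
zero (s+812): 812 + j2517 → |·| = √(812²+2517²) = √6994633 ≈ 2644.7, ∠ = arctan(2517/812) ≈ 72.12°
pole (s+4): 4 + j2517 → |·| = √(4²+2517²) = √6335305 ≈ 2517, ∠ = arctan(2517/4) ≈ 89.91°
|L| = 200 · 2644.7 / 2517 ≈ 210.15
Gain = 20 log₁₀(210.15) ≈ 46.45 dB

46.5 dB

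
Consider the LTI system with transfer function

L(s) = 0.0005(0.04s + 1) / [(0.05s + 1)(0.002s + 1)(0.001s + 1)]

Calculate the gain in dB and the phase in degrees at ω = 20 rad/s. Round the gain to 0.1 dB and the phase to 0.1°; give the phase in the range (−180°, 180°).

-66.9 dB, -9.8°

At ω = 20 rad/s:
zero (1 + j20·0.04) = 1 + j0.8 → |·| ≈ 1.2806, ∠ ≈ 38.66°
pole (1 + j20·0.05) = 1 + j1 → |·| ≈ 1.4142, ∠ ≈ 45.00°
pole (1 + j20·0.002) = 1 + j0.04 → |·| ≈ 1.0008, ∠ ≈ 2.29°
pole (1 + j20·0.001) = 1 + j0.02 → |·| ≈ 1.0002, ∠ ≈ 1.15°
|L| = 0.0005 · 1.2806 / (1.4142 · 1.0008 · 1.0002) ≈ 0.00045231
Gain = 20 log₁₀(0.00045231) ≈ -66.89 dB
∠L = (38.66°) − (45.00° + 2.29° + 1.15°) = -9.78°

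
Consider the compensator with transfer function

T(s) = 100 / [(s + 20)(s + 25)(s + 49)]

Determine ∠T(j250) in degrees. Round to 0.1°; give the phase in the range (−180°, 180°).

At s = jω = j250:
pole (s+20): 20 + j250 → |·| = √(20²+250²) = √62900 ≈ 250.8, ∠ = arctan(250/20) ≈ 85.43°
pole (s+25): 25 + j250 → |·| = √(25²+250²) = √63125 ≈ 251.25, ∠ = arctan(250/25) ≈ 84.29°
pole (s+49): 49 + j250 → |·| = √(49²+250²) = √64901 ≈ 254.76, ∠ = arctan(250/49) ≈ 78.91°
∠T = 0.00° − 248.63° = -248.63° ≡ 111.37° (principal value)

111.4°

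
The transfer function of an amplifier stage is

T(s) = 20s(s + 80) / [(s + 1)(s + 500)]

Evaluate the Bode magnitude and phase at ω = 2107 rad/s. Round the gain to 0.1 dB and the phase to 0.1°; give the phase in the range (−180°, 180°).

25.8 dB, 11.2°

At s = jω = j2107:
zero (s+80): 80 + j2107 → |·| = √(80²+2107²) = √4445849 ≈ 2108.5, ∠ = arctan(2107/80) ≈ 87.83°
zero at origin: s = j2107 → |·| = 2107, ∠ = 90.00°
pole (s+1): 1 + j2107 → |·| = √(1²+2107²) = √4439450 ≈ 2107, ∠ = arctan(2107/1) ≈ 89.97°
pole (s+500): 500 + j2107 → |·| = √(500²+2107²) = √4689449 ≈ 2165.5, ∠ = arctan(2107/500) ≈ 76.65°
|T| = 20 · 4.4426e+06 / 4.5627e+06 ≈ 19.474
Gain = 20 log₁₀(19.474) ≈ 25.79 dB
∠T = 177.83° − 166.62° = 11.21°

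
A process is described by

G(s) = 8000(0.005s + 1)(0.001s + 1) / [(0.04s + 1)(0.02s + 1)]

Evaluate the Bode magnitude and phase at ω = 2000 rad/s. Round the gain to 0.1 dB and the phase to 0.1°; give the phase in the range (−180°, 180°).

At ω = 2000 rad/s:
zero (1 + j2000·0.005) = 1 + j10 → |·| ≈ 10.05, ∠ ≈ 84.29°
zero (1 + j2000·0.001) = 1 + j2 → |·| ≈ 2.2361, ∠ ≈ 63.43°
pole (1 + j2000·0.04) = 1 + j80 → |·| ≈ 80.006, ∠ ≈ 89.28°
pole (1 + j2000·0.02) = 1 + j40 → |·| ≈ 40.012, ∠ ≈ 88.57°
|G| = 8000 · 10.05 · 2.2361 / (80.006 · 40.012) ≈ 56.161
Gain = 20 log₁₀(56.161) ≈ 34.99 dB
∠G = (84.29° + 63.43°) − (89.28° + 88.57°) = -30.13°

35.0 dB, -30.1°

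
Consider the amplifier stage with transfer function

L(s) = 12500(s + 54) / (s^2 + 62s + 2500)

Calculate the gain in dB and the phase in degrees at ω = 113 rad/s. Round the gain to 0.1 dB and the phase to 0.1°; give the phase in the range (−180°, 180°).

42.0 dB, -81.2°

At s = jω = j113:
zero (s+54): 54 + j113 → |·| = √(54²+113²) = √15685 ≈ 125.24, ∠ = arctan(113/54) ≈ 64.46°
quadratic: (j113)² + 62·j113 + 2500 = -10269 + j7006 → |·| ≈ 12431, ∠ ≈ 145.70°
|L| = 12500 · 125.24 / 12431 ≈ 125.94
Gain = 20 log₁₀(125.94) ≈ 42.00 dB
∠L = 64.46° − 145.70° = -81.24°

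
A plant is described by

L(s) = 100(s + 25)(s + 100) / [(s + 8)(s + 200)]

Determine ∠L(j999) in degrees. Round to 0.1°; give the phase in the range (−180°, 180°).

4.6°

At s = jω = j999:
zero (s+25): 25 + j999 → |·| = √(25²+999²) = √998626 ≈ 999.31, ∠ = arctan(999/25) ≈ 88.57°
zero (s+100): 100 + j999 → |·| = √(100²+999²) = √1008001 ≈ 1004, ∠ = arctan(999/100) ≈ 84.28°
pole (s+8): 8 + j999 → |·| = √(8²+999²) = √998065 ≈ 999.03, ∠ = arctan(999/8) ≈ 89.54°
pole (s+200): 200 + j999 → |·| = √(200²+999²) = √1038001 ≈ 1018.8, ∠ = arctan(999/200) ≈ 78.68°
∠L = 172.85° − 168.22° = 4.63°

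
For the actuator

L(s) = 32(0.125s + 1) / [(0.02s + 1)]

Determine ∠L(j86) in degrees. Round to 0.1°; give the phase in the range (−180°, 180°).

24.9°

At ω = 86 rad/s:
zero (1 + j86·0.125) = 1 + j10.75 → |·| ≈ 10.796, ∠ ≈ 84.69°
pole (1 + j86·0.02) = 1 + j1.72 → |·| ≈ 1.9896, ∠ ≈ 59.83°
∠L = (84.69°) − (59.83°) = 24.86°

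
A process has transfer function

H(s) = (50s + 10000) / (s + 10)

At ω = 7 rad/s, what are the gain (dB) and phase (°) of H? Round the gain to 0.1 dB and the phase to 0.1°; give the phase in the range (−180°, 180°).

Substitute s = j7:
Numerator: 50(j7) + 10000 = 10000 + j350
Denominator: (j7) + 10 = 10 + j7
|N| = √(10000² + 350²) ≈ 10006, ∠N ≈ 2.00°
|D| = √(10² + 7²) ≈ 12.207, ∠D ≈ 34.99°
|H| = 10006 / 12.207 ≈ 819.69
Gain = 20 log₁₀(819.69) ≈ 58.27 dB
∠H = 2.00° − 34.99° = -32.99°

58.3 dB, -33.0°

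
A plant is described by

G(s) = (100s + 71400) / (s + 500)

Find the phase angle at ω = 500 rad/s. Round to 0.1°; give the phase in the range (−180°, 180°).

-10.0°

Substitute s = j500:
Numerator: 100(j500) + 71400 = 71400 + j50000
Denominator: (j500) + 500 = 500 + j500
|N| = √(71400² + 50000²) ≈ 87166, ∠N ≈ 35.00°
|D| = √(500² + 500²) ≈ 707.11, ∠D ≈ 45.00°
∠G = 35.00° − 45.00° = -10.00°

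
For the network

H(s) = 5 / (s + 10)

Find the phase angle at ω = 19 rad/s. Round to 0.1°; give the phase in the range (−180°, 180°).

Substitute s = j19:
Numerator: 5 = 5 + j0
Denominator: (j19) + 10 = 10 + j19
|N| = √(5² + 0²) ≈ 5, ∠N ≈ 0.00°
|D| = √(10² + 19²) ≈ 21.471, ∠D ≈ 62.24°
∠H = 0.00° − 62.24° = -62.24°

-62.2°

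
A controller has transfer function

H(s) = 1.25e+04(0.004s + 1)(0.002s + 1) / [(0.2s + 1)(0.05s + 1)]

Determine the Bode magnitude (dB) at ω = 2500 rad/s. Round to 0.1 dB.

At ω = 2500 rad/s:
zero (1 + j2500·0.004) = 1 + j10 → |·| ≈ 10.05, ∠ ≈ 84.29°
zero (1 + j2500·0.002) = 1 + j5 → |·| ≈ 5.099, ∠ ≈ 78.69°
pole (1 + j2500·0.2) = 1 + j500 → |·| ≈ 500, ∠ ≈ 89.89°
pole (1 + j2500·0.05) = 1 + j125 → |·| ≈ 125, ∠ ≈ 89.54°
|H| = 1.25e+04 · 10.05 · 5.099 / (500 · 125) ≈ 10.249
Gain = 20 log₁₀(10.249) ≈ 20.21 dB

20.2 dB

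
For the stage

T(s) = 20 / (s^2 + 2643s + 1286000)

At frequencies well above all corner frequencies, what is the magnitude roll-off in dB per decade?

Each pole contributes −20 dB/decade at high frequency; each zero contributes +20 dB/decade.
Net: 0 zero(s) − 2 pole(s) → -40 dB/decade.

-40 dB/decade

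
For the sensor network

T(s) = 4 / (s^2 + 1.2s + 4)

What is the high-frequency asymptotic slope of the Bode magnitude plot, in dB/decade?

Each pole contributes −20 dB/decade at high frequency; each zero contributes +20 dB/decade.
Net: 0 zero(s) − 2 pole(s) → -40 dB/decade.

-40 dB/decade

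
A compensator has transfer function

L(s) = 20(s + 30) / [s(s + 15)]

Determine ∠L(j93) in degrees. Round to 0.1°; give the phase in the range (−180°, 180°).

At s = jω = j93:
zero (s+30): 30 + j93 → |·| = √(30²+93²) = √9549 ≈ 97.719, ∠ = arctan(93/30) ≈ 72.12°
pole (s+15): 15 + j93 → |·| = √(15²+93²) = √8874 ≈ 94.202, ∠ = arctan(93/15) ≈ 80.84°
pole at origin: |s| = 93, ∠ = 90.00° (in denominator)
∠L = 72.12° − 170.84° = -98.72°

-98.7°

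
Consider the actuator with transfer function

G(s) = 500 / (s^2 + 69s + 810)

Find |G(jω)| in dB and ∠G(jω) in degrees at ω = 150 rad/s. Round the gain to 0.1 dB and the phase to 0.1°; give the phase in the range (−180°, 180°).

Substitute s = j150:
Numerator: 500 = 500 + j0
Denominator: (j150)^2 + 69(j150) + 810 = -21690 + j10350
|N| = √(500² + 0²) ≈ 500, ∠N ≈ 0.00°
|D| = √(21690² + 10350²) ≈ 24033, ∠D ≈ 154.49°
|G| = 500 / 24033 ≈ 0.020805
Gain = 20 log₁₀(0.020805) ≈ -33.64 dB
∠G = 0.00° − 154.49° = -154.49°

-33.6 dB, -154.5°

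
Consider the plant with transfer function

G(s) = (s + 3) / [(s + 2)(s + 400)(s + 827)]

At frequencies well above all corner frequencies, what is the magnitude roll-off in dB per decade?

Each pole contributes −20 dB/decade at high frequency; each zero contributes +20 dB/decade.
Net: 1 zero(s) − 3 pole(s) → -40 dB/decade.

-40 dB/decade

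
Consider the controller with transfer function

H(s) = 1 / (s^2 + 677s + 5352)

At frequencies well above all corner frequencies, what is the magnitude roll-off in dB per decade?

-40 dB/decade

Each pole contributes −20 dB/decade at high frequency; each zero contributes +20 dB/decade.
Net: 0 zero(s) − 2 pole(s) → -40 dB/decade.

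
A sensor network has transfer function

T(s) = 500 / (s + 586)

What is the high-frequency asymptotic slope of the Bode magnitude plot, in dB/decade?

Each pole contributes −20 dB/decade at high frequency; each zero contributes +20 dB/decade.
Net: 0 zero(s) − 1 pole(s) → -20 dB/decade.

-20 dB/decade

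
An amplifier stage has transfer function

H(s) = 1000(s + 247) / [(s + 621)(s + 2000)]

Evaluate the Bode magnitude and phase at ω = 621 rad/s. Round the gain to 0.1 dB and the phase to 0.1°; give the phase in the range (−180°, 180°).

-8.8 dB, 6.1°

At s = jω = j621:
zero (s+247): 247 + j621 → |·| = √(247²+621²) = √446650 ≈ 668.32, ∠ = arctan(621/247) ≈ 68.31°
pole (s+621): 621 + j621 → |·| = √(621²+621²) = √771282 ≈ 878.23, ∠ = arctan(621/621) ≈ 45.00°
pole (s+2000): 2000 + j621 → |·| = √(2000²+621²) = √4385641 ≈ 2094.2, ∠ = arctan(621/2000) ≈ 17.25°
|H| = 1000 · 668.32 / 1.8392e+06 ≈ 0.36338
Gain = 20 log₁₀(0.36338) ≈ -8.79 dB
∠H = 68.31° − 62.25° = 6.06°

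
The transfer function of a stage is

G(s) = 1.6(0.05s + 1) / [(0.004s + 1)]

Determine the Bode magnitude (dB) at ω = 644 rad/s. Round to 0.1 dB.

25.4 dB

At ω = 644 rad/s:
zero (1 + j644·0.05) = 1 + j32.2 → |·| ≈ 32.216, ∠ ≈ 88.22°
pole (1 + j644·0.004) = 1 + j2.576 → |·| ≈ 2.7633, ∠ ≈ 68.78°
|G| = 1.6 · 32.216 / (2.7633) ≈ 18.654
Gain = 20 log₁₀(18.654) ≈ 25.42 dB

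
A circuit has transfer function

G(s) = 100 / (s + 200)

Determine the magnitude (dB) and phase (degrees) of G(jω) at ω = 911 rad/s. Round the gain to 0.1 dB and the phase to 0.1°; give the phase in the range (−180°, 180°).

-19.4 dB, -77.6°

Substitute s = j911:
Numerator: 100 = 100 + j0
Denominator: (j911) + 200 = 200 + j911
|N| = √(100² + 0²) ≈ 100, ∠N ≈ 0.00°
|D| = √(200² + 911²) ≈ 932.7, ∠D ≈ 77.62°
|G| = 100 / 932.7 ≈ 0.10722
Gain = 20 log₁₀(0.10722) ≈ -19.39 dB
∠G = 0.00° − 77.62° = -77.62°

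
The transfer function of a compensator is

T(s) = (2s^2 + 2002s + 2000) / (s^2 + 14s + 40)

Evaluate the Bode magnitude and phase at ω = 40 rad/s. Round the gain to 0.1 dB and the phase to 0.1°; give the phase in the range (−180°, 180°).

Substitute s = j40:
Numerator: 2(j40)^2 + 2002(j40) + 2000 = -1200 + j80080
Denominator: (j40)^2 + 14(j40) + 40 = -1560 + j560
|N| = √(1200² + 80080²) ≈ 80089, ∠N ≈ 90.86°
|D| = √(1560² + 560²) ≈ 1657.5, ∠D ≈ 160.25°
|T| = 80089 / 1657.5 ≈ 48.319
Gain = 20 log₁₀(48.319) ≈ 33.68 dB
∠T = 90.86° − 160.25° = -69.39°

33.7 dB, -69.4°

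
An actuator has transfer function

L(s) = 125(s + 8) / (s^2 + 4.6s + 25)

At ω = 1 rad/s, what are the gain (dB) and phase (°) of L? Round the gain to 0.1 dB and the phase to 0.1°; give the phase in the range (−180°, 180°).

At s = jω = j1:
zero (s+8): 8 + j1 → |·| = √(8²+1²) = √65 ≈ 8.0623, ∠ = arctan(1/8) ≈ 7.13°
quadratic: (j1)² + 4.6·j1 + 25 = 24 + j4.6 → |·| ≈ 24.437, ∠ ≈ 10.85°
|L| = 125 · 8.0623 / 24.437 ≈ 41.24
Gain = 20 log₁₀(41.24) ≈ 32.31 dB
∠L = 7.13° − 10.85° = -3.72°

32.3 dB, -3.7°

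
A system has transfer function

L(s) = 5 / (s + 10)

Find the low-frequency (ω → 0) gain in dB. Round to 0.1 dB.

L(0) = 5 / 10 = 0.5
20 log₁₀(0.5) ≈ -6.02 dB

-6.0 dB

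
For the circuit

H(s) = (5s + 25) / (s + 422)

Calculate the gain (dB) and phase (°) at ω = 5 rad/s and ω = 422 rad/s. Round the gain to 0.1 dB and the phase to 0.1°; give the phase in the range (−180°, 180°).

Substitute s = j5:
Numerator: 5(j5) + 25 = 25 + j25
Denominator: (j5) + 422 = 422 + j5
|N| = √(25² + 25²) ≈ 35.355, ∠N ≈ 45.00°
|D| = √(422² + 5²) ≈ 422.03, ∠D ≈ 0.68°
|H| = 35.355 / 422.03 ≈ 0.083774
Gain = 20 log₁₀(0.083774) ≈ -21.54 dB
∠H = 45.00° − 0.68° = 44.32°

Substitute s = j422:
Numerator: 5(j422) + 25 = 25 + j2110
Denominator: (j422) + 422 = 422 + j422
|N| = √(25² + 2110²) ≈ 2110.1, ∠N ≈ 89.32°
|D| = √(422² + 422²) ≈ 596.8, ∠D ≈ 45.00°
|H| = 2110.1 / 596.8 ≈ 3.5357
Gain = 20 log₁₀(3.5357) ≈ 10.97 dB
∠H = 89.32° − 45.00° = 44.32°

ω = 5: -21.5 dB, 44.3°; ω = 422: 11.0 dB, 44.3°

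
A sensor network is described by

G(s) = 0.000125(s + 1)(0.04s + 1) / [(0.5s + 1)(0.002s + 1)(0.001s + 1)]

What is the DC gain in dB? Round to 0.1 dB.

-78.1 dB

G(0) = 0.000125 · 1 / 1 = 0.000125
20 log₁₀(0.000125) ≈ -78.06 dB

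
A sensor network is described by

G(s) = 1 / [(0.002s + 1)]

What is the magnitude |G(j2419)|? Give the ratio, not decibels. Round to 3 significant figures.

0.202

At ω = 2419 rad/s:
pole (1 + j2419·0.002) = 1 + j4.838 → |·| ≈ 4.9403, ∠ ≈ 78.32°
|G| = 1 · 1 / (4.9403) ≈ 0.20242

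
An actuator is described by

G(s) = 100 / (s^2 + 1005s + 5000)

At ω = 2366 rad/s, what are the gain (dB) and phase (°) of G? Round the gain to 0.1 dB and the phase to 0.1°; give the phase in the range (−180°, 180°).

Substitute s = j2366:
Numerator: 100 = 100 + j0
Denominator: (j2366)^2 + 1005(j2366) + 5000 = -5592956 + j2377830
|N| = √(100² + 0²) ≈ 100, ∠N ≈ 0.00°
|D| = √(5592956² + 2377830²) ≈ 6.0774e+06, ∠D ≈ 156.97°
|G| = 100 / 6.0774e+06 ≈ 1.6454e-05
Gain = 20 log₁₀(1.6454e-05) ≈ -95.67 dB
∠G = 0.00° − 156.97° = -156.97°

-95.7 dB, -157.0°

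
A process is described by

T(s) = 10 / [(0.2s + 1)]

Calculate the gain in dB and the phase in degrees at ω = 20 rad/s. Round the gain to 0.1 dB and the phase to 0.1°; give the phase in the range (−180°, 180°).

At ω = 20 rad/s:
pole (1 + j20·0.2) = 1 + j4 → |·| ≈ 4.1231, ∠ ≈ 75.96°
|T| = 10 · 1 / (4.1231) ≈ 2.4254
Gain = 20 log₁₀(2.4254) ≈ 7.70 dB
∠T = (0°) − (75.96°) = -75.96°

7.7 dB, -76.0°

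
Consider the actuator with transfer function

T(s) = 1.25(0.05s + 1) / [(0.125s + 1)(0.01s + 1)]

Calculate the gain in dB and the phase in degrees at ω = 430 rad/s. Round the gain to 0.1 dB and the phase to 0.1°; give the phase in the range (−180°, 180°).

-18.9 dB, -78.5°

At ω = 430 rad/s:
zero (1 + j430·0.05) = 1 + j21.5 → |·| ≈ 21.523, ∠ ≈ 87.34°
pole (1 + j430·0.125) = 1 + j53.75 → |·| ≈ 53.759, ∠ ≈ 88.93°
pole (1 + j430·0.01) = 1 + j4.3 → |·| ≈ 4.4147, ∠ ≈ 76.91°
|T| = 1.25 · 21.523 / (53.759 · 4.4147) ≈ 0.11336
Gain = 20 log₁₀(0.11336) ≈ -18.91 dB
∠T = (87.34°) − (88.93° + 76.91°) = -78.50°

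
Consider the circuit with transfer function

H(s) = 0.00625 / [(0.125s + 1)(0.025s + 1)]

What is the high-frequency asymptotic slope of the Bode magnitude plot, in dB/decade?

Each pole contributes −20 dB/decade at high frequency; each zero contributes +20 dB/decade.
Net: 0 zero(s) − 2 pole(s) → -40 dB/decade.

-40 dB/decade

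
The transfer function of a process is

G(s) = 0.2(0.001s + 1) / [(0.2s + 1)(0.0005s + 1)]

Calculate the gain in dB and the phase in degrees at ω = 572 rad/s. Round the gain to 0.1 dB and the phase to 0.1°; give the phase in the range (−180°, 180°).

At ω = 572 rad/s:
zero (1 + j572·0.001) = 1 + j0.572 → |·| ≈ 1.152, ∠ ≈ 29.77°
pole (1 + j572·0.2) = 1 + j114.4 → |·| ≈ 114.4, ∠ ≈ 89.50°
pole (1 + j572·0.0005) = 1 + j0.286 → |·| ≈ 1.0401, ∠ ≈ 15.96°
|G| = 0.2 · 1.152 / (114.4 · 1.0401) ≈ 0.0019363
Gain = 20 log₁₀(0.0019363) ≈ -54.26 dB
∠G = (29.77°) − (89.50° + 15.96°) = -75.69°

-54.3 dB, -75.7°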